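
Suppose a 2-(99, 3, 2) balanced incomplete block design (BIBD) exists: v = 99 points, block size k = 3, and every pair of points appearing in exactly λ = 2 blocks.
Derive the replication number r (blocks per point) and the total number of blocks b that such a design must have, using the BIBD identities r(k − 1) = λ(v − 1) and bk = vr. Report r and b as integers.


Any 2-(v, k, λ) BIBD satisfies two necessary conditions:
  (i)  Each point sits in r blocks, and counting incidences through any fixed point gives r(k − 1) = λ(v − 1), so r = λ(v − 1)/(k − 1).
  (ii) Total incidences bk = vr, so b = vr/k.
Step 1: r = λ(v − 1)/(k − 1) = 2·(99 − 1)/(3 − 1) = 2·98/2 = 196/2 = 98.
Step 2: b = vr/k = 99·98/3 = 9702/3 = 3234.
Check integrality: r = 98 ∈ Z ✓, b = 3234 ∈ Z ✓.
(These identities are necessary conditions: they determine r and b for any design with these parameters, but do not by themselves prove that one exists.)

r = 98, b = 3234.


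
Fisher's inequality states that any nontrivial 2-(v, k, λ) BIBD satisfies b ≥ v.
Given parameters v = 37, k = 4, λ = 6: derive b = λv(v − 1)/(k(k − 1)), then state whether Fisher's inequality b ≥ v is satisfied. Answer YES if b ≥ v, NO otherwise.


b = λv(v − 1)/(k(k − 1)) = 6·37·36/(4·3) = 7992/12 = 666.
Compare with v = 37: b ≥ v, so Fisher's inequality holds.

YES


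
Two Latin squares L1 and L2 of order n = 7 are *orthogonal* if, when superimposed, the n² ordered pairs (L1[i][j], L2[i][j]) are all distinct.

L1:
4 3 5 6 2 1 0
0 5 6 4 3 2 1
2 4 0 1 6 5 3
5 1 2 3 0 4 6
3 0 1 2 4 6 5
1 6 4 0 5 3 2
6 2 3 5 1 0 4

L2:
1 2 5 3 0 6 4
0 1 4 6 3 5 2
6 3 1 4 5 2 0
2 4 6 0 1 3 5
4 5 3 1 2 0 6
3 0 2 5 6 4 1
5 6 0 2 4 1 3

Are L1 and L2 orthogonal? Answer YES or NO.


Form the n² = 49 superimposed pairs (L1[i][j], L2[i][j]), row by row (rows and columns indexed from 0):
row 0: (4,1) (3,2) (5,5) (6,3) (2,0) (1,6) (0,4)
row 1: (0,0) (5,1) (6,4) (4,6) (3,3) (2,5) (1,2)
row 2: (2,6) (4,3) (0,1) (1,4) (6,5) (5,2) (3,0)
row 3: (5,2) (1,4) (2,6) (3,0) (0,1) (4,3) (6,5)
row 4: (3,4) (0,5) (1,3) (2,1) (4,2) (6,0) (5,6)
row 5: (1,3) (6,0) (4,2) (0,5) (5,6) (3,4) (2,1)
row 6: (6,5) (2,6) (3,0) (5,2) (1,4) (0,1) (4,3)
Orthogonality requires all 49 pairs distinct.
But the pair (5,2) repeats: cell (2,5) has L1 = 5, L2 = 2, and cell (3,0) has L1 = 5, L2 = 2.
A repeated pair means some other pair never occurs (only 28 distinct pairs out of 49), so the squares are not orthogonal.
Conclusion: NO.

NO


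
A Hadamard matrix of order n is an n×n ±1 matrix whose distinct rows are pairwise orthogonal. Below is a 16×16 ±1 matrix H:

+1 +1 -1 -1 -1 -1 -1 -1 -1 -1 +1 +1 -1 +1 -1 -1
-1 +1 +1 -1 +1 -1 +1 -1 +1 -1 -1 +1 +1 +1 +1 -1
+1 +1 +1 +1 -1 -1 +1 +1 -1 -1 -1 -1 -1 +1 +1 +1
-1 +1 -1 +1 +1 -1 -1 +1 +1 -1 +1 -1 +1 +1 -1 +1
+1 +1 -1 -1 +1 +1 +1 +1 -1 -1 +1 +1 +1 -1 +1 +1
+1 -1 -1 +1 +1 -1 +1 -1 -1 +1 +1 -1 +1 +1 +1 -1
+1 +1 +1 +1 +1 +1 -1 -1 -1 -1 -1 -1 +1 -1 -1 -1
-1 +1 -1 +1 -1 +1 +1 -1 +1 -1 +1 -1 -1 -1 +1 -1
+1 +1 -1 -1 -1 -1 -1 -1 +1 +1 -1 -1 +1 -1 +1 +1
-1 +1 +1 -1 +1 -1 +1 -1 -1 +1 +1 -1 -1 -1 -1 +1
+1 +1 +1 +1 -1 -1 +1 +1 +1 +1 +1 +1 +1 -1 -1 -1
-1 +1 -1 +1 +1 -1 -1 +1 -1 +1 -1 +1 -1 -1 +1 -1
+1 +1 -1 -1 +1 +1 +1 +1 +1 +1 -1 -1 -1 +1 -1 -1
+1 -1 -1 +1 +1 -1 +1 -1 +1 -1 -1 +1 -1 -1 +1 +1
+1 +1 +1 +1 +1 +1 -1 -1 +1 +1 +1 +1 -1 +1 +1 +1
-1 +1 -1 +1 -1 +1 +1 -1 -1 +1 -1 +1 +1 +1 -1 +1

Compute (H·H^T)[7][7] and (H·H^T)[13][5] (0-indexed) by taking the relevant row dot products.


Row 5 of H: [1, -1, -1, 1, 1, -1, 1, -1, -1, 1, 1, -1, 1, 1, 1, -1].
Row 7 of H: [-1, 1, -1, 1, -1, 1, 1, -1, 1, -1, 1, -1, -1, -1, 1, -1].
Row 13 of H: [1, -1, -1, 1, 1, -1, 1, -1, 1, -1, -1, 1, -1, -1, 1, 1].
(H·H^T)[7][7] = Σ_j H[7][j]·H[7][j] = (-1)² + (1)² + (-1)² + (1)² + (-1)² + (1)² + (1)² + (-1)² + (1)² + (-1)² + (1)² + (-1)² + (-1)² + (-1)² + (1)² + (-1)² = 1 + 1 + 1 + 1 + 1 + 1 + 1 + 1 + 1 + 1 + 1 + 1 + 1 + 1 + 1 + 1 = 16.
(H·H^T)[13][5] = Σ_j H[13][j]·H[5][j] = (1)·(1) + (-1)·(-1) + (-1)·(-1) + (1)·(1) + (1)·(1) + (-1)·(-1) + (1)·(1) + (-1)·(-1) + (1)·(-1) + (-1)·(1) + (-1)·(1) + (1)·(-1) + (-1)·(1) + (-1)·(1) + (1)·(1) + (1)·(-1) = 1 + 1 + 1 + 1 + 1 + 1 + 1 + 1 + -1 + -1 + -1 + -1 + -1 + -1 + 1 + -1 = 2.
Rows 13 and 5 are not orthogonal (dot product = 2 ≠ 0), so H is not a Hadamard matrix.

(7,7) entry = 16; (13,5) entry = 2.


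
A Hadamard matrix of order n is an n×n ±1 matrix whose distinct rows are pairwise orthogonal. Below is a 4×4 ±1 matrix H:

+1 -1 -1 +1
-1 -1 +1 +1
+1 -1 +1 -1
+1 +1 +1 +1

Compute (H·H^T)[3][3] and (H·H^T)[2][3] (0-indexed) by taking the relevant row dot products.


Row 2 of H: [1, -1, 1, -1].
Row 3 of H: [1, 1, 1, 1].
(H·H^T)[3][3] = Σ_j H[3][j]·H[3][j] = (1)² + (1)² + (1)² + (1)² = 1 + 1 + 1 + 1 = 4.
(H·H^T)[2][3] = Σ_j H[2][j]·H[3][j] = (1)·(1) + (-1)·(1) + (1)·(1) + (-1)·(1) = 1 + -1 + 1 + -1 = 0.
So rows 2 and 3 are orthogonal; the diagonal entry equals n = 4.

(3,3) entry = 4; (2,3) entry = 0.


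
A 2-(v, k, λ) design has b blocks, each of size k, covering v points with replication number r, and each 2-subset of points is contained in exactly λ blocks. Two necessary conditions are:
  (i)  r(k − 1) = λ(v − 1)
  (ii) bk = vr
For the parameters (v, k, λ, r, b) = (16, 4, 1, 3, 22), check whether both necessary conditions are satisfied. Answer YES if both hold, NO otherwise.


Condition (i): r(k − 1) = 3·3 = 9; λ(v − 1) = 1·15 = 15. Match? NO.
Condition (ii): bk = 22·4 = 88; vr = 16·3 = 48. Match? NO.
Both conditions hold? NO.

NO


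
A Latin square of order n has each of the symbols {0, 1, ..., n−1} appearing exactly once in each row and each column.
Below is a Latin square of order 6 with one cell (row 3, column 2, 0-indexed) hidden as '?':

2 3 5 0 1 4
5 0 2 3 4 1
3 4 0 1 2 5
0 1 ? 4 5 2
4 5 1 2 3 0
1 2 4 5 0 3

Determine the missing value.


Row 3 contains symbols [0, 1, 2, 4, 5] — missing [3].
Column 2 contains symbols [0, 1, 2, 4, 5] — missing [3].
The missing symbol must appear in both missing sets; intersection = [3].
Therefore the hidden value is 3.

Missing value = 3.


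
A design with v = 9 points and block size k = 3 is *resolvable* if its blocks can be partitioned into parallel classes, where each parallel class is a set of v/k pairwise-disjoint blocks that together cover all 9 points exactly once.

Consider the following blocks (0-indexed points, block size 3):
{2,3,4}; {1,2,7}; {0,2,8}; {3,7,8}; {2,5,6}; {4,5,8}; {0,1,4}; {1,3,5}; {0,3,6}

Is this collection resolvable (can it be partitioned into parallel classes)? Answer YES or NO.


v = 9, block size k = 3, number of blocks = 9.
For resolvability, blocks must partition into parallel classes of size v/k = 3.
Total blocks must therefore be a multiple of 3: 9 = 3·3 + 0 ⇒ divisible ✓.
Consider block {2,3,4}. It intersects every other block in the collection, so no parallel class of size 3 can contain it.
Since every block must belong to some parallel class in a resolution, the collection cannot be partitioned into parallel classes.
Resolvable? NO.

NO


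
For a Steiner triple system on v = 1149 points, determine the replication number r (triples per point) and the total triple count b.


An STS(v) is a 2-(v, 3, 1) BIBD: block size k = 3, λ = 1.
Replication: r(k − 1) = λ(v − 1) ⇒ r·2 = 1149 − 1 = 1148 ⇒ r = 574.
Block count: b = v(v − 1)/6 = 1149·1148/6 = 1319052/6 = 219842.
(Check via bk = vr: 219842·3 = 659526 = 1149·574 = 659526 ✓.)

r = 574, b = 219842.


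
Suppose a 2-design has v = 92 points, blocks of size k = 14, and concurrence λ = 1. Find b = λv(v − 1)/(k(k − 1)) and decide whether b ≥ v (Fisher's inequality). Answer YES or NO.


b = λv(v − 1)/(k(k − 1)) = 1·92·91/(14·13) = 8372/182 = 46.
Compare with v = 92: b < v, so Fisher's inequality fails.

NO


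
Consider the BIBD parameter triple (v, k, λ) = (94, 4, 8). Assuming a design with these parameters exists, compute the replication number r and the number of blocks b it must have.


Any 2-(v, k, λ) BIBD satisfies two necessary conditions:
  (i)  Each point sits in r blocks, and counting incidences through any fixed point gives r(k − 1) = λ(v − 1), so r = λ(v − 1)/(k − 1).
  (ii) Total incidences bk = vr, so b = vr/k.
Step 1: r = λ(v − 1)/(k − 1) = 8·(94 − 1)/(4 − 1) = 8·93/3 = 744/3 = 248.
Step 2: b = vr/k = 94·248/4 = 23312/4 = 5828.
Check integrality: r = 248 ∈ Z ✓, b = 5828 ∈ Z ✓.
(These identities are necessary conditions: they determine r and b for any design with these parameters, but do not by themselves prove that one exists.)

r = 248, b = 5828.


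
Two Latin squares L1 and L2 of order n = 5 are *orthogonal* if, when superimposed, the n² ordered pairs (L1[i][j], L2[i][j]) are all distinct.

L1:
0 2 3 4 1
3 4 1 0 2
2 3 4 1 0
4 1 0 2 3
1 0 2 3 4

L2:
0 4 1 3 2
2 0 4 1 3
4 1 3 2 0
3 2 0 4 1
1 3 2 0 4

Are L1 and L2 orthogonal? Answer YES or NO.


Form the n² = 25 superimposed pairs (L1[i][j], L2[i][j]), row by row (rows and columns indexed from 0):
row 0: (0,0) (2,4) (3,1) (4,3) (1,2)
row 1: (3,2) (4,0) (1,4) (0,1) (2,3)
row 2: (2,4) (3,1) (4,3) (1,2) (0,0)
row 3: (4,3) (1,2) (0,0) (2,4) (3,1)
row 4: (1,1) (0,3) (2,2) (3,0) (4,4)
Orthogonality requires all 25 pairs distinct.
But the pair (2,4) repeats: cell (0,1) has L1 = 2, L2 = 4, and cell (2,0) has L1 = 2, L2 = 4.
A repeated pair means some other pair never occurs (only 15 distinct pairs out of 25), so the squares are not orthogonal.
Conclusion: NO.

NO


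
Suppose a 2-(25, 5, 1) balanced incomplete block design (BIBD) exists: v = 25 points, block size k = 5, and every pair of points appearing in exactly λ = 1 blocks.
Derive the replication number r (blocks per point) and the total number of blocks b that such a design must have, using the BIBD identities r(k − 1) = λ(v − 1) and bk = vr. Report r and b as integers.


Any 2-(v, k, λ) BIBD satisfies two necessary conditions:
  (i)  Each point sits in r blocks, and counting incidences through any fixed point gives r(k − 1) = λ(v − 1), so r = λ(v − 1)/(k − 1).
  (ii) Total incidences bk = vr, so b = vr/k.
Step 1: r = λ(v − 1)/(k − 1) = 1·(25 − 1)/(5 − 1) = 1·24/4 = 24/4 = 6.
Step 2: b = vr/k = 25·6/5 = 150/5 = 30.
Check integrality: r = 6 ∈ Z ✓, b = 30 ∈ Z ✓.
(These identities are necessary conditions: they determine r and b for any design with these parameters, but do not by themselves prove that one exists.)

r = 6, b = 30.


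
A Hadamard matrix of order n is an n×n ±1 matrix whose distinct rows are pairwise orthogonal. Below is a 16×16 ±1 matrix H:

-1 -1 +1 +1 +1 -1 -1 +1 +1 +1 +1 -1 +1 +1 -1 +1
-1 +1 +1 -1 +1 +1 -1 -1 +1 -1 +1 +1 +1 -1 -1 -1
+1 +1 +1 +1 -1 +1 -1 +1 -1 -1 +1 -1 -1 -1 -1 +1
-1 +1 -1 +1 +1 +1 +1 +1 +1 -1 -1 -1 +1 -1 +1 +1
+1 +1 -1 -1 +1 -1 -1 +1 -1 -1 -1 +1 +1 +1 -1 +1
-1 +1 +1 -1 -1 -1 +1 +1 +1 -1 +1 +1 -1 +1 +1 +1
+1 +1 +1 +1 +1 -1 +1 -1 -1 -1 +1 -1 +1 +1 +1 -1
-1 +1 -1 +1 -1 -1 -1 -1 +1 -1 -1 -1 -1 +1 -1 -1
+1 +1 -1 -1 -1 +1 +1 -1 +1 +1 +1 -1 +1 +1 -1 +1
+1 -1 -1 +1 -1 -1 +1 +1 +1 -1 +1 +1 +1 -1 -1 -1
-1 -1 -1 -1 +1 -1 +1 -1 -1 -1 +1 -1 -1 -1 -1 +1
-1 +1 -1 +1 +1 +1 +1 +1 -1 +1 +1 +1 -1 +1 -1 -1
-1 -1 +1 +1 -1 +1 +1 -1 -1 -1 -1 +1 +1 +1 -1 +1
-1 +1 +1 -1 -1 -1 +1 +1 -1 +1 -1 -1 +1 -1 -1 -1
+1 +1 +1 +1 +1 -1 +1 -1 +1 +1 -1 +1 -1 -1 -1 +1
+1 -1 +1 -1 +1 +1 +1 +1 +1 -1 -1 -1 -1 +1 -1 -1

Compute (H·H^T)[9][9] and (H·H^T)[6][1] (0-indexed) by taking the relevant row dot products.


Row 1 of H: [-1, 1, 1, -1, 1, 1, -1, -1, 1, -1, 1, 1, 1, -1, -1, -1].
Row 6 of H: [1, 1, 1, 1, 1, -1, 1, -1, -1, -1, 1, -1, 1, 1, 1, -1].
Row 9 of H: [1, -1, -1, 1, -1, -1, 1, 1, 1, -1, 1, 1, 1, -1, -1, -1].
(H·H^T)[9][9] = Σ_j H[9][j]·H[9][j] = (1)² + (-1)² + (-1)² + (1)² + (-1)² + (-1)² + (1)² + (1)² + (1)² + (-1)² + (1)² + (1)² + (1)² + (-1)² + (-1)² + (-1)² = 1 + 1 + 1 + 1 + 1 + 1 + 1 + 1 + 1 + 1 + 1 + 1 + 1 + 1 + 1 + 1 = 16.
(H·H^T)[6][1] = Σ_j H[6][j]·H[1][j] = (1)·(-1) + (1)·(1) + (1)·(1) + (1)·(-1) + (1)·(1) + (-1)·(1) + (1)·(-1) + (-1)·(-1) + (-1)·(1) + (-1)·(-1) + (1)·(1) + (-1)·(1) + (1)·(1) + (1)·(-1) + (1)·(-1) + (-1)·(-1) = -1 + 1 + 1 + -1 + 1 + -1 + -1 + 1 + -1 + 1 + 1 + -1 + 1 + -1 + -1 + 1 = 0.
So rows 6 and 1 are orthogonal; the diagonal entry equals n = 16.

(9,9) entry = 16; (6,1) entry = 0.


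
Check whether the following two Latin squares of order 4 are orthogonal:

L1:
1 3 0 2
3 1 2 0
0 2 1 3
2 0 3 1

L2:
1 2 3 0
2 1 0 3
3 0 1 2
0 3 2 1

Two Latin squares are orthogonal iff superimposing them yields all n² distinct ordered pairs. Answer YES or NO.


Form the n² = 16 superimposed pairs (L1[i][j], L2[i][j]), row by row (rows and columns indexed from 0):
row 0: (1,1) (3,2) (0,3) (2,0)
row 1: (3,2) (1,1) (2,0) (0,3)
row 2: (0,3) (2,0) (1,1) (3,2)
row 3: (2,0) (0,3) (3,2) (1,1)
Orthogonality requires all 16 pairs distinct.
But the pair (3,2) repeats: cell (0,1) has L1 = 3, L2 = 2, and cell (1,0) has L1 = 3, L2 = 2.
A repeated pair means some other pair never occurs (only 4 distinct pairs out of 16), so the squares are not orthogonal.
Conclusion: NO.

NO


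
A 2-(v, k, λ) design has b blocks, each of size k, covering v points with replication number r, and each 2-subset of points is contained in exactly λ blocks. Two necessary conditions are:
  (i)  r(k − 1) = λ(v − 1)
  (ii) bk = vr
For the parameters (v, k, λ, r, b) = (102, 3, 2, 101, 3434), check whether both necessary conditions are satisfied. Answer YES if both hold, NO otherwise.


Condition (i): r(k − 1) = 101·2 = 202; λ(v − 1) = 2·101 = 202. Match? YES.
Condition (ii): bk = 3434·3 = 10302; vr = 102·101 = 10302. Match? YES.
Both conditions hold? YES.

YES


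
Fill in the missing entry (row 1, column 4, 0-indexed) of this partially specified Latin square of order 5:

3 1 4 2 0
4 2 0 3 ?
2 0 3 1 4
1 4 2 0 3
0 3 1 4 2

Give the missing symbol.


Row 1 contains symbols [0, 2, 3, 4] — missing [1].
Column 4 contains symbols [0, 2, 3, 4] — missing [1].
The missing symbol must appear in both missing sets; intersection = [1].
Therefore the hidden value is 1.

Missing value = 1.


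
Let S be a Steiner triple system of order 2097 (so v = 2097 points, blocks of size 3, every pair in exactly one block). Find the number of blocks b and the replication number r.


An STS(v) is a 2-(v, 3, 1) BIBD: block size k = 3, λ = 1.
Replication: r(k − 1) = λ(v − 1) ⇒ r·2 = 2097 − 1 = 2096 ⇒ r = 1048.
Block count: b = v(v − 1)/6 = 2097·2096/6 = 4395312/6 = 732552.

r = 1048, b = 732552.


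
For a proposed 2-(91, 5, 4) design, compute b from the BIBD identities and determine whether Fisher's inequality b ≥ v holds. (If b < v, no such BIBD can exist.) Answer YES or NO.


b = λv(v − 1)/(k(k − 1)) = 4·91·90/(5·4) = 32760/20 = 1638.
Compare with v = 91: b ≥ v, so Fisher's inequality holds.

YES


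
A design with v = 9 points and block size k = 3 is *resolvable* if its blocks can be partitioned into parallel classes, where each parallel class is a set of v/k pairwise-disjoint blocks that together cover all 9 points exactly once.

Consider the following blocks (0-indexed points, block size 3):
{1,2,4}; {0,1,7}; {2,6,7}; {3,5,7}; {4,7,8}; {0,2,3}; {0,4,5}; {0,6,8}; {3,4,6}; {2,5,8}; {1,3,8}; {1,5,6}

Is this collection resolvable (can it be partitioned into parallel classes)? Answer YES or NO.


v = 9, block size k = 3, number of blocks = 12.
For resolvability, blocks must partition into parallel classes of size v/k = 3.
Total blocks must therefore be a multiple of 3: 12 = 3·4 + 0 ⇒ divisible ✓.
Greedy packing gives 4 candidate class(es). Each should be a full parallel class (size 3, covers all 9 points).
  Class 1 (3 blocks): {1,2,4}; {3,5,7}; {0,6,8}. Points covered: [0, 1, 2, 3, 4, 5, 6, 7, 8].
  Class 2 (3 blocks): {0,1,7}; {3,4,6}; {2,5,8}. Points covered: [0, 1, 2, 3, 4, 5, 6, 7, 8].
  Class 3 (3 blocks): {2,6,7}; {0,4,5}; {1,3,8}. Points covered: [0, 1, 2, 3, 4, 5, 6, 7, 8].
  Class 4 (3 blocks): {4,7,8}; {0,2,3}; {1,5,6}. Points covered: [0, 1, 2, 3, 4, 5, 6, 7, 8].
All classes full (size 3)? YES. All classes cover every point? YES.
Resolvable? YES.

YES


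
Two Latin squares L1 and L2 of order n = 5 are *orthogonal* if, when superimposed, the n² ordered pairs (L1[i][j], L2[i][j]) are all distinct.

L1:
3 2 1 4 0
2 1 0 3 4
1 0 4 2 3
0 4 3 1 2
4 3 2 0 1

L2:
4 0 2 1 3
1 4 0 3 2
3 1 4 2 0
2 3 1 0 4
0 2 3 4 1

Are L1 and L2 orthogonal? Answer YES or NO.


Form the n² = 25 superimposed pairs (L1[i][j], L2[i][j]), row by row (rows and columns indexed from 0):
row 0: (3,4) (2,0) (1,2) (4,1) (0,3)
row 1: (2,1) (1,4) (0,0) (3,3) (4,2)
row 2: (1,3) (0,1) (4,4) (2,2) (3,0)
row 3: (0,2) (4,3) (3,1) (1,0) (2,4)
row 4: (4,0) (3,2) (2,3) (0,4) (1,1)
Orthogonality requires all 25 pairs distinct.
Check by first coordinate: for each symbol s of L1, list the L2 entries in the n cells where L1 = s; they must all differ.
  L1 = 0: L2 entries (in reading order) 3, 0, 1, 2, 4 — all 5 distinct ✓
  L1 = 1: L2 entries (in reading order) 2, 4, 3, 0, 1 — all 5 distinct ✓
  L1 = 2: L2 entries (in reading order) 0, 1, 2, 4, 3 — all 5 distinct ✓
  L1 = 3: L2 entries (in reading order) 4, 3, 0, 1, 2 — all 5 distinct ✓
  L1 = 4: L2 entries (in reading order) 1, 2, 4, 3, 0 — all 5 distinct ✓
Every symbol of L1 meets every symbol of L2 exactly once, so all 25 pairs are distinct (25 of 25).
Conclusion: YES.

YES


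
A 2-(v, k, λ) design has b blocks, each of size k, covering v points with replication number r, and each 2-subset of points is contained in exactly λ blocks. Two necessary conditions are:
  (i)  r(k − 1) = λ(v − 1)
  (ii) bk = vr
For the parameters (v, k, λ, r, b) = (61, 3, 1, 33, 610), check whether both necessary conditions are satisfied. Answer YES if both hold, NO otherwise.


Condition (i): r(k − 1) = 33·2 = 66; λ(v − 1) = 1·60 = 60. Match? NO.
Condition (ii): bk = 610·3 = 1830; vr = 61·33 = 2013. Match? NO.
Both conditions hold? NO.

NO


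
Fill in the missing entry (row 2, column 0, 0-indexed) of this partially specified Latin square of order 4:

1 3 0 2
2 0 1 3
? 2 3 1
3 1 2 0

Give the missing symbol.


Row 2 contains symbols [1, 2, 3] — missing [0].
Column 0 contains symbols [1, 2, 3] — missing [0].
The missing symbol must appear in both missing sets; intersection = [0].
Therefore the hidden value is 0.

Missing value = 0.


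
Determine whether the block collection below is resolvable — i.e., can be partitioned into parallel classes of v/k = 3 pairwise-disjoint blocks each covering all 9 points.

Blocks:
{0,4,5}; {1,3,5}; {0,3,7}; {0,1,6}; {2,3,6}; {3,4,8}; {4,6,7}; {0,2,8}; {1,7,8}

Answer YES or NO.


v = 9, block size k = 3, number of blocks = 9.
For resolvability, blocks must partition into parallel classes of size v/k = 3.
Total blocks must therefore be a multiple of 3: 9 = 3·3 + 0 ⇒ divisible ✓.
Consider block {0,3,7}. It intersects every other block in the collection, so no parallel class of size 3 can contain it.
Since every block must belong to some parallel class in a resolution, the collection cannot be partitioned into parallel classes.
Resolvable? NO.

NO


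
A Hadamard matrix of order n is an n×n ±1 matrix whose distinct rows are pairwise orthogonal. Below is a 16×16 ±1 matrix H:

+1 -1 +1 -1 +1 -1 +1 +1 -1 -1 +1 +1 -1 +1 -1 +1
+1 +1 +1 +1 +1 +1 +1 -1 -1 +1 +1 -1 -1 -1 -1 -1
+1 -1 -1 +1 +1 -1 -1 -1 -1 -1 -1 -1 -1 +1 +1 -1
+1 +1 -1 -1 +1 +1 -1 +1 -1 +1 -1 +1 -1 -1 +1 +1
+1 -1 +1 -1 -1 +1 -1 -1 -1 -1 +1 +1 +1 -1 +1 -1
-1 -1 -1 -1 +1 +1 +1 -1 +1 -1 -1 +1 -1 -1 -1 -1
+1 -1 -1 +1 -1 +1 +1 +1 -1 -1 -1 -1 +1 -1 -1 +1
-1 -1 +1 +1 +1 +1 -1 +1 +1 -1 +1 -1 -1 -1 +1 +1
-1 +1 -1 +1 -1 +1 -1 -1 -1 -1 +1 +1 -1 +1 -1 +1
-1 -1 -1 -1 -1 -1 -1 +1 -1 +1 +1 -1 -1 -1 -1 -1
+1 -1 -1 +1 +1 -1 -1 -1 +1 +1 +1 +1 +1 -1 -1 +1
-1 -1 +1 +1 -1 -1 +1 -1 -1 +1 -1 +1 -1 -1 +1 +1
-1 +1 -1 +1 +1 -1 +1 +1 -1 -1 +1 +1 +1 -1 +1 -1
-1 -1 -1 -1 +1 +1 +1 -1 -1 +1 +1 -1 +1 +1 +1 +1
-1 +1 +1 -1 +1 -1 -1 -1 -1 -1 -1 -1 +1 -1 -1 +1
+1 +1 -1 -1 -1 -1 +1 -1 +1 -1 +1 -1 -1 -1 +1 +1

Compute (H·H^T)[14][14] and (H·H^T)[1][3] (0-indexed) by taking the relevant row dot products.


Row 1 of H: [1, 1, 1, 1, 1, 1, 1, -1, -1, 1, 1, -1, -1, -1, -1, -1].
Row 3 of H: [1, 1, -1, -1, 1, 1, -1, 1, -1, 1, -1, 1, -1, -1, 1, 1].
Row 14 of H: [-1, 1, 1, -1, 1, -1, -1, -1, -1, -1, -1, -1, 1, -1, -1, 1].
(H·H^T)[14][14] = Σ_j H[14][j]·H[14][j] = (-1)² + (1)² + (1)² + (-1)² + (1)² + (-1)² + (-1)² + (-1)² + (-1)² + (-1)² + (-1)² + (-1)² + (1)² + (-1)² + (-1)² + (1)² = 1 + 1 + 1 + 1 + 1 + 1 + 1 + 1 + 1 + 1 + 1 + 1 + 1 + 1 + 1 + 1 = 16.
(H·H^T)[1][3] = Σ_j H[1][j]·H[3][j] = (1)·(1) + (1)·(1) + (1)·(-1) + (1)·(-1) + (1)·(1) + (1)·(1) + (1)·(-1) + (-1)·(1) + (-1)·(-1) + (1)·(1) + (1)·(-1) + (-1)·(1) + (-1)·(-1) + (-1)·(-1) + (-1)·(1) + (-1)·(1) = 1 + 1 + -1 + -1 + 1 + 1 + -1 + -1 + 1 + 1 + -1 + -1 + 1 + 1 + -1 + -1 = 0.
So rows 1 and 3 are orthogonal; the diagonal entry equals n = 16.

(14,14) entry = 16; (1,3) entry = 0.


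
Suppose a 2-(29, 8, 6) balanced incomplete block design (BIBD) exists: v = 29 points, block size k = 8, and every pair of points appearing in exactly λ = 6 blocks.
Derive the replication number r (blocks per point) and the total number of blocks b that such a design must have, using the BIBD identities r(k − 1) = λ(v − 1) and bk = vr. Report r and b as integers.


Any 2-(v, k, λ) BIBD satisfies two necessary conditions:
  (i)  Each point sits in r blocks, and counting incidences through any fixed point gives r(k − 1) = λ(v − 1), so r = λ(v − 1)/(k − 1).
  (ii) Total incidences bk = vr, so b = vr/k.
Step 1: r = λ(v − 1)/(k − 1) = 6·(29 − 1)/(8 − 1) = 6·28/7 = 168/7 = 24.
Step 2: b = vr/k = 29·24/8 = 696/8 = 87.
Check integrality: r = 24 ∈ Z ✓, b = 87 ∈ Z ✓.
(These identities are necessary conditions: they determine r and b for any design with these parameters, but do not by themselves prove that one exists.)

r = 24, b = 87.


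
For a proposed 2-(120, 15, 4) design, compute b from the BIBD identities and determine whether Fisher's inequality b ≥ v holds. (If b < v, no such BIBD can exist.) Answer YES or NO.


b = λv(v − 1)/(k(k − 1)) = 4·120·119/(15·14) = 57120/210 = 272.
Compare with v = 120: b ≥ v, so Fisher's inequality holds.

YES


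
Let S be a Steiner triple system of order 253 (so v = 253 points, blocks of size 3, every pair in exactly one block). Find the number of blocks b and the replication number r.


An STS(v) is a 2-(v, 3, 1) BIBD: block size k = 3, λ = 1.
Replication: r(k − 1) = λ(v − 1) ⇒ r·2 = 253 − 1 = 252 ⇒ r = 126.
Block count: b = v(v − 1)/6 = 253·252/6 = 63756/6 = 10626.
(Check via bk = vr: 10626·3 = 31878 = 253·126 = 31878 ✓.)

r = 126, b = 10626.


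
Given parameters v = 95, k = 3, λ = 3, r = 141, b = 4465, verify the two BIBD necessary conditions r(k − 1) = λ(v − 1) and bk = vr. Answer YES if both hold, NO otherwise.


Condition (i): r(k − 1) = 141·2 = 282; λ(v − 1) = 3·94 = 282. Match? YES.
Condition (ii): bk = 4465·3 = 13395; vr = 95·141 = 13395. Match? YES.
Both conditions hold? YES.

YES


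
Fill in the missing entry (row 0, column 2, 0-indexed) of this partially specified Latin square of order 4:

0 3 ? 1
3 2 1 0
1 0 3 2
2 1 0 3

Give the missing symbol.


Row 0 contains symbols [0, 1, 3] — missing [2].
Column 2 contains symbols [0, 1, 3] — missing [2].
The missing symbol must appear in both missing sets; intersection = [2].
Therefore the hidden value is 2.

Missing value = 2.


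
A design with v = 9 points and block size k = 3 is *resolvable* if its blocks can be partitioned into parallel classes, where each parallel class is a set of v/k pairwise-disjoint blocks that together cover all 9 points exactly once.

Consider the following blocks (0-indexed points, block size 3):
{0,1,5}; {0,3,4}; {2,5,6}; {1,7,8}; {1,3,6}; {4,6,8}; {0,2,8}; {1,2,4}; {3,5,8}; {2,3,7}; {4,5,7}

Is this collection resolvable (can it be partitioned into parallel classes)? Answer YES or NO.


v = 9, block size k = 3, number of blocks = 11.
For resolvability, blocks must partition into parallel classes of size v/k = 3.
Total blocks must therefore be a multiple of 3: 11 = 3·3 + 2 ⇒ not divisible ✗.
Resolvable? NO.

NO


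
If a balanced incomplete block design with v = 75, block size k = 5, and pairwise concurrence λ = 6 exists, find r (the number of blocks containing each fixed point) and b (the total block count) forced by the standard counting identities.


Any 2-(v, k, λ) BIBD satisfies two necessary conditions:
  (i)  Each point sits in r blocks, and counting incidences through any fixed point gives r(k − 1) = λ(v − 1), so r = λ(v − 1)/(k − 1).
  (ii) Total incidences bk = vr, so b = vr/k.
Step 1: r = λ(v − 1)/(k − 1) = 6·(75 − 1)/(5 − 1) = 6·74/4 = 444/4 = 111.
Step 2: b = vr/k = 75·111/5 = 8325/5 = 1665.
Check integrality: r = 111 ∈ Z ✓, b = 1665 ∈ Z ✓.
(These identities are necessary conditions: they determine r and b for any design with these parameters, but do not by themselves prove that one exists.)

r = 111, b = 1665.


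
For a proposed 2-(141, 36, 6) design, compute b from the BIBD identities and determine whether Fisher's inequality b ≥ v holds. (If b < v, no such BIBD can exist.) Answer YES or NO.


r = λ(v − 1)/(k − 1) = 6·140/35 = 24.
b = vr/k = 141·24/36 = 94.
Fisher's inequality: b ≥ v ⇔ 94 ≥ 141? NO.

NO


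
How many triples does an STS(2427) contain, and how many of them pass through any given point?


An STS(v) is a 2-(v, 3, 1) BIBD: block size k = 3, λ = 1.
Replication: r(k − 1) = λ(v − 1) ⇒ r·2 = 2427 − 1 = 2426 ⇒ r = 1213.
Block count: bk = vr ⇒ b·3 = 2427·1213 = 2943951 ⇒ b = 981317.

r = 1213, b = 981317.


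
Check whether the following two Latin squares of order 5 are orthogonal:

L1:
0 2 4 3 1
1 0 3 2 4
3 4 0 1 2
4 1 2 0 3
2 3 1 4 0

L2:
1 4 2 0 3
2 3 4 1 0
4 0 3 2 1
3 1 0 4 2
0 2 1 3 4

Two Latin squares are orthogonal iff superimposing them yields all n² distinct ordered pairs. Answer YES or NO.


Form the n² = 25 superimposed pairs (L1[i][j], L2[i][j]), row by row (rows and columns indexed from 0):
row 0: (0,1) (2,4) (4,2) (3,0) (1,3)
row 1: (1,2) (0,3) (3,4) (2,1) (4,0)
row 2: (3,4) (4,0) (0,3) (1,2) (2,1)
row 3: (4,3) (1,1) (2,0) (0,4) (3,2)
row 4: (2,0) (3,2) (1,1) (4,3) (0,4)
Orthogonality requires all 25 pairs distinct.
But the pair (3,4) repeats: cell (1,2) has L1 = 3, L2 = 4, and cell (2,0) has L1 = 3, L2 = 4.
A repeated pair means some other pair never occurs (only 15 distinct pairs out of 25), so the squares are not orthogonal.
Conclusion: NO.

NO


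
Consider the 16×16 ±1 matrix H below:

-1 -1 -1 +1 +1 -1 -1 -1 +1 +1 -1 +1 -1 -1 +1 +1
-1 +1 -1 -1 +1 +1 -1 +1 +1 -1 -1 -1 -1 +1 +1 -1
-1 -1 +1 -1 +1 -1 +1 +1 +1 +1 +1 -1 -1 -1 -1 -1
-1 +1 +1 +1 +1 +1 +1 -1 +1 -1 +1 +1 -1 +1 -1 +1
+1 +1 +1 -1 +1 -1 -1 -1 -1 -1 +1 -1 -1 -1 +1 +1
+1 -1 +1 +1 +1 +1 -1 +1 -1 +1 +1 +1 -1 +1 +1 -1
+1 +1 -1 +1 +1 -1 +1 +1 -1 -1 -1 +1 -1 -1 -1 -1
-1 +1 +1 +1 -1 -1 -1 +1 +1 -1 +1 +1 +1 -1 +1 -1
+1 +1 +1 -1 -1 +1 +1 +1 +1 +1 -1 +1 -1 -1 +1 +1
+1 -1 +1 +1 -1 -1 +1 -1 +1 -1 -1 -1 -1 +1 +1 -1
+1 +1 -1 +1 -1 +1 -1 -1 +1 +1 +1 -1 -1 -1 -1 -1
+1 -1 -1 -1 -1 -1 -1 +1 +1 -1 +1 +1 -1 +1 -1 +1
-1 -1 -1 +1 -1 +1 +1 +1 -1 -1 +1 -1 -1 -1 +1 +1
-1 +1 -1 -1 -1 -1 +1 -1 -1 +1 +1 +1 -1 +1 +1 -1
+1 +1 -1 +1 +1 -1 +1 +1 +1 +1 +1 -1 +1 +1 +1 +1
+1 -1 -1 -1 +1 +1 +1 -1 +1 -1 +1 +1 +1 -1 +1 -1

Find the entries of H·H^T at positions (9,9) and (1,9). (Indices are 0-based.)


Row 1 of H: [-1, 1, -1, -1, 1, 1, -1, 1, 1, -1, -1, -1, -1, 1, 1, -1].
Row 9 of H: [1, -1, 1, 1, -1, -1, 1, -1, 1, -1, -1, -1, -1, 1, 1, -1].
(H·H^T)[9][9] = Σ_j H[9][j]·H[9][j] = (1)² + (-1)² + (1)² + (1)² + (-1)² + (-1)² + (1)² + (-1)² + (1)² + (-1)² + (-1)² + (-1)² + (-1)² + (1)² + (1)² + (-1)² = 1 + 1 + 1 + 1 + 1 + 1 + 1 + 1 + 1 + 1 + 1 + 1 + 1 + 1 + 1 + 1 = 16.
(H·H^T)[1][9] = Σ_j H[1][j]·H[9][j] = (-1)·(1) + (1)·(-1) + (-1)·(1) + (-1)·(1) + (1)·(-1) + (1)·(-1) + (-1)·(1) + (1)·(-1) + (1)·(1) + (-1)·(-1) + (-1)·(-1) + (-1)·(-1) + (-1)·(-1) + (1)·(1) + (1)·(1) + (-1)·(-1) = -1 + -1 + -1 + -1 + -1 + -1 + -1 + -1 + 1 + 1 + 1 + 1 + 1 + 1 + 1 + 1 = 0.
So rows 1 and 9 are orthogonal; the diagonal entry equals n = 16.

(9,9) entry = 16; (1,9) entry = 0.


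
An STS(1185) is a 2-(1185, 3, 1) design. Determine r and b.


An STS(v) is a 2-(v, 3, 1) BIBD: block size k = 3, λ = 1.
Replication: r(k − 1) = λ(v − 1) ⇒ r·2 = 1185 − 1 = 1184 ⇒ r = 592.
Block count: b = v(v − 1)/6 = 1185·1184/6 = 1403040/6 = 233840.

r = 592, b = 233840.


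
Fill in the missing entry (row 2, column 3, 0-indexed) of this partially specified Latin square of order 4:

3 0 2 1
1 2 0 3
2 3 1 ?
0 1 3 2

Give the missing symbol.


Row 2 contains symbols [1, 2, 3] — missing [0].
Column 3 contains symbols [1, 2, 3] — missing [0].
The missing symbol must appear in both missing sets; intersection = [0].
Therefore the hidden value is 0.

Missing value = 0.


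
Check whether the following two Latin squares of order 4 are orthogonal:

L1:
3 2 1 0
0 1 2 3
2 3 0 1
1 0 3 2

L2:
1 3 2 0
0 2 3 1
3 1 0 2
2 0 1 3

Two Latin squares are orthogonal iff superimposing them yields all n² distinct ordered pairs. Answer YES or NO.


Form the n² = 16 superimposed pairs (L1[i][j], L2[i][j]), row by row (rows and columns indexed from 0):
row 0: (3,1) (2,3) (1,2) (0,0)
row 1: (0,0) (1,2) (2,3) (3,1)
row 2: (2,3) (3,1) (0,0) (1,2)
row 3: (1,2) (0,0) (3,1) (2,3)
Orthogonality requires all 16 pairs distinct.
But the pair (0,0) repeats: cell (0,3) has L1 = 0, L2 = 0, and cell (1,0) has L1 = 0, L2 = 0.
A repeated pair means some other pair never occurs (only 4 distinct pairs out of 16), so the squares are not orthogonal.
Conclusion: NO.

NO


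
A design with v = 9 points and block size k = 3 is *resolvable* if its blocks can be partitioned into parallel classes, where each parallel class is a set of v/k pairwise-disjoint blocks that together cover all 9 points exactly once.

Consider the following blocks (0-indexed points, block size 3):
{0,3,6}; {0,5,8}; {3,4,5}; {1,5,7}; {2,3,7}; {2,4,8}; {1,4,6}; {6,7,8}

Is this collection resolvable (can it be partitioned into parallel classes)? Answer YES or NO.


v = 9, block size k = 3, number of blocks = 8.
For resolvability, blocks must partition into parallel classes of size v/k = 3.
Total blocks must therefore be a multiple of 3: 8 = 3·2 + 2 ⇒ not divisible ✗.
Resolvable? NO.

NO


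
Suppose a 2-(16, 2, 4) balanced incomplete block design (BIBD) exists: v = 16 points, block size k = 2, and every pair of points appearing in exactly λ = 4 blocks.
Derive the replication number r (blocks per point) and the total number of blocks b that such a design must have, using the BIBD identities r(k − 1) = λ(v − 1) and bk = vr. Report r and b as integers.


Any 2-(v, k, λ) BIBD satisfies two necessary conditions:
  (i)  Each point sits in r blocks, and counting incidences through any fixed point gives r(k − 1) = λ(v − 1), so r = λ(v − 1)/(k − 1).
  (ii) Total incidences bk = vr, so b = vr/k.
Step 1: r = λ(v − 1)/(k − 1) = 4·(16 − 1)/(2 − 1) = 4·15/1 = 60/1 = 60.
Step 2: b = vr/k = 16·60/2 = 960/2 = 480.
Check integrality: r = 60 ∈ Z ✓, b = 480 ∈ Z ✓.
(These identities are necessary conditions: they determine r and b for any design with these parameters, but do not by themselves prove that one exists.)

r = 60, b = 480.


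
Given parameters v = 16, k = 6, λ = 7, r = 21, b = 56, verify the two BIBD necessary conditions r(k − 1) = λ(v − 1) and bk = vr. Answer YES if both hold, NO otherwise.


Condition (i): r(k − 1) = 21·5 = 105; λ(v − 1) = 7·15 = 105. Match? YES.
Condition (ii): bk = 56·6 = 336; vr = 16·21 = 336. Match? YES.
Both conditions hold? YES.

YES


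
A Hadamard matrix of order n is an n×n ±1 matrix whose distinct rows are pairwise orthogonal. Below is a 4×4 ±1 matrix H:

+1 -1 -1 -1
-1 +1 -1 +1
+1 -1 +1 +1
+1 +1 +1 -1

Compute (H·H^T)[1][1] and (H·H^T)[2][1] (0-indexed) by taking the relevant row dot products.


Row 1 of H: [-1, 1, -1, 1].
Row 2 of H: [1, -1, 1, 1].
(H·H^T)[1][1] = Σ_j H[1][j]·H[1][j] = (-1)² + (1)² + (-1)² + (1)² = 1 + 1 + 1 + 1 = 4.
(H·H^T)[2][1] = Σ_j H[2][j]·H[1][j] = (1)·(-1) + (-1)·(1) + (1)·(-1) + (1)·(1) = -1 + -1 + -1 + 1 = -2.
Rows 2 and 1 are not orthogonal (dot product = -2 ≠ 0), so H is not a Hadamard matrix.

(1,1) entry = 4; (2,1) entry = -2.


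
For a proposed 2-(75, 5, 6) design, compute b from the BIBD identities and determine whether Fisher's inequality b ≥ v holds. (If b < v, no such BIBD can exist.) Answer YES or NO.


r = λ(v − 1)/(k − 1) = 6·74/4 = 111.
b = vr/k = 75·111/5 = 1665.
Fisher's inequality: b ≥ v ⇔ 1665 ≥ 75? YES.

YES


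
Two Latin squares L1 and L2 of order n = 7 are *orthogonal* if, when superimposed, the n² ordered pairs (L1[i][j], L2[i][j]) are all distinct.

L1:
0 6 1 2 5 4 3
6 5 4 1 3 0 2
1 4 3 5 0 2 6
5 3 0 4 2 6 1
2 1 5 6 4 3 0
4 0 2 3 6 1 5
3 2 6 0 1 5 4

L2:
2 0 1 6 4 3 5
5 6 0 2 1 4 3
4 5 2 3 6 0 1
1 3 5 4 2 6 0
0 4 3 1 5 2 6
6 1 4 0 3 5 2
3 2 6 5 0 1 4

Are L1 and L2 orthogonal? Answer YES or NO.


Form the n² = 49 superimposed pairs (L1[i][j], L2[i][j]), row by row (rows and columns indexed from 0):
row 0: (0,2) (6,0) (1,1) (2,6) (5,4) (4,3) (3,5)
row 1: (6,5) (5,6) (4,0) (1,2) (3,1) (0,4) (2,3)
row 2: (1,4) (4,5) (3,2) (5,3) (0,6) (2,0) (6,1)
row 3: (5,1) (3,3) (0,5) (4,4) (2,2) (6,6) (1,0)
row 4: (2,0) (1,4) (5,3) (6,1) (4,5) (3,2) (0,6)
row 5: (4,6) (0,1) (2,4) (3,0) (6,3) (1,5) (5,2)
row 6: (3,3) (2,2) (6,6) (0,5) (1,0) (5,1) (4,4)
Orthogonality requires all 49 pairs distinct.
But the pair (2,0) repeats: cell (2,5) has L1 = 2, L2 = 0, and cell (4,0) has L1 = 2, L2 = 0.
A repeated pair means some other pair never occurs (only 35 distinct pairs out of 49), so the squares are not orthogonal.
Conclusion: NO.

NO


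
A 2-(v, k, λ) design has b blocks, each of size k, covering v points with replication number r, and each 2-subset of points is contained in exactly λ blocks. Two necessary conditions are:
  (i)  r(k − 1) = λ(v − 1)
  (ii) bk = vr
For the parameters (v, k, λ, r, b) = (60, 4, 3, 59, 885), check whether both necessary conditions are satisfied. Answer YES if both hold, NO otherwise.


Condition (i): r(k − 1) = 59·3 = 177; λ(v − 1) = 3·59 = 177. Match? YES.
Condition (ii): bk = 885·4 = 3540; vr = 60·59 = 3540. Match? YES.
Both conditions hold? YES.

YES


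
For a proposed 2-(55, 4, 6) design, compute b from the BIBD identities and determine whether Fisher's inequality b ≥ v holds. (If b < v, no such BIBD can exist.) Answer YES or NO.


r = λ(v − 1)/(k − 1) = 6·54/3 = 108.
b = vr/k = 55·108/4 = 1485.
Fisher's inequality: b ≥ v ⇔ 1485 ≥ 55? YES.

YES


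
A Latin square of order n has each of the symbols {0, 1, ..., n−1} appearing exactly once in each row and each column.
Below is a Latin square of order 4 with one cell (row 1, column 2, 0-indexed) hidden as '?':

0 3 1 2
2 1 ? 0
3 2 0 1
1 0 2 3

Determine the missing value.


Row 1 contains symbols [0, 1, 2] — missing [3].
Column 2 contains symbols [0, 1, 2] — missing [3].
The missing symbol must appear in both missing sets; intersection = [3].
Therefore the hidden value is 3.

Missing value = 3.


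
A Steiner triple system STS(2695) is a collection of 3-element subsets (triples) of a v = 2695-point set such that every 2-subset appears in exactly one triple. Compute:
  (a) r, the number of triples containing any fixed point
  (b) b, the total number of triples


An STS(v) is a 2-(v, 3, 1) BIBD: block size k = 3, λ = 1.
Replication: r(k − 1) = λ(v − 1) ⇒ r·2 = 2695 − 1 = 2694 ⇒ r = 1347.
Block count: b = v(v − 1)/6 = 2695·2694/6 = 7260330/6 = 1210055.

r = 1347, b = 1210055.


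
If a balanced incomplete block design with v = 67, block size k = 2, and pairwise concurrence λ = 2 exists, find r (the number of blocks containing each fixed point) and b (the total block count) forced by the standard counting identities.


Any 2-(v, k, λ) BIBD satisfies two necessary conditions:
  (i)  Each point sits in r blocks, and counting incidences through any fixed point gives r(k − 1) = λ(v − 1), so r = λ(v − 1)/(k − 1).
  (ii) Total incidences bk = vr, so b = vr/k.
Step 1: r = λ(v − 1)/(k − 1) = 2·(67 − 1)/(2 − 1) = 2·66/1 = 132/1 = 132.
Step 2: b = vr/k = 67·132/2 = 8844/2 = 4422.
Check integrality: r = 132 ∈ Z ✓, b = 4422 ∈ Z ✓.
(These identities are necessary conditions: they determine r and b for any design with these parameters, but do not by themselves prove that one exists.)

r = 132, b = 4422.


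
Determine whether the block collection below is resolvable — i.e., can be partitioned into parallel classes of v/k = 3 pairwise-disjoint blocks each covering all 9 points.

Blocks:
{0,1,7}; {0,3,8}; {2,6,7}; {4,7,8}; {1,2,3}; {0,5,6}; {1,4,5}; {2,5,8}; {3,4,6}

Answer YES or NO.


v = 9, block size k = 3, number of blocks = 9.
For resolvability, blocks must partition into parallel classes of size v/k = 3.
Total blocks must therefore be a multiple of 3: 9 = 3·3 + 0 ⇒ divisible ✓.
Greedy packing gives 3 candidate class(es). Each should be a full parallel class (size 3, covers all 9 points).
  Class 1 (3 blocks): {0,1,7}; {2,5,8}; {3,4,6}. Points covered: [0, 1, 2, 3, 4, 5, 6, 7, 8].
  Class 2 (3 blocks): {0,3,8}; {2,6,7}; {1,4,5}. Points covered: [0, 1, 2, 3, 4, 5, 6, 7, 8].
  Class 3 (3 blocks): {4,7,8}; {1,2,3}; {0,5,6}. Points covered: [0, 1, 2, 3, 4, 5, 6, 7, 8].
All classes full (size 3)? YES. All classes cover every point? YES.
Resolvable? YES.

YES


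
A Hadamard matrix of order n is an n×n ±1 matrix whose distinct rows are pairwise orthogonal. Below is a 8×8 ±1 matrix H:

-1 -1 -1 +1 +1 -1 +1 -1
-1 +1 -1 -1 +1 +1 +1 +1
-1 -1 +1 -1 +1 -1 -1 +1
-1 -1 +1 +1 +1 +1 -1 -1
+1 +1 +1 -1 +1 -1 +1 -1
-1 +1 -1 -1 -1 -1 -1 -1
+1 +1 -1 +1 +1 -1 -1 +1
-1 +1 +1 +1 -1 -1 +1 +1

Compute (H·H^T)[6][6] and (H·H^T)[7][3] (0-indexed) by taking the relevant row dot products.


Row 3 of H: [-1, -1, 1, 1, 1, 1, -1, -1].
Row 6 of H: [1, 1, -1, 1, 1, -1, -1, 1].
Row 7 of H: [-1, 1, 1, 1, -1, -1, 1, 1].
(H·H^T)[6][6] = Σ_j H[6][j]·H[6][j] = (1)² + (1)² + (-1)² + (1)² + (1)² + (-1)² + (-1)² + (1)² = 1 + 1 + 1 + 1 + 1 + 1 + 1 + 1 = 8.
(H·H^T)[7][3] = Σ_j H[7][j]·H[3][j] = (-1)·(-1) + (1)·(-1) + (1)·(1) + (1)·(1) + (-1)·(1) + (-1)·(1) + (1)·(-1) + (1)·(-1) = 1 + -1 + 1 + 1 + -1 + -1 + -1 + -1 = -2.
Rows 7 and 3 are not orthogonal (dot product = -2 ≠ 0), so H is not a Hadamard matrix.

(6,6) entry = 8; (7,3) entry = -2.


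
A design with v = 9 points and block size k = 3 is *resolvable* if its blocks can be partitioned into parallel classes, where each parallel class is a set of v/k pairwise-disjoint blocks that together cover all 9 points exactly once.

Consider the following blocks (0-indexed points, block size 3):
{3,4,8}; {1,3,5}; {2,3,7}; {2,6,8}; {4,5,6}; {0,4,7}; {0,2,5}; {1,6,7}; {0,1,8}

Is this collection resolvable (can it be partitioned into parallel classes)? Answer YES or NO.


v = 9, block size k = 3, number of blocks = 9.
For resolvability, blocks must partition into parallel classes of size v/k = 3.
Total blocks must therefore be a multiple of 3: 9 = 3·3 + 0 ⇒ divisible ✓.
Greedy packing gives 3 candidate class(es). Each should be a full parallel class (size 3, covers all 9 points).
  Class 1 (3 blocks): {3,4,8}; {0,2,5}; {1,6,7}. Points covered: [0, 1, 2, 3, 4, 5, 6, 7, 8].
  Class 2 (3 blocks): {1,3,5}; {2,6,8}; {0,4,7}. Points covered: [0, 1, 2, 3, 4, 5, 6, 7, 8].
  Class 3 (3 blocks): {2,3,7}; {4,5,6}; {0,1,8}. Points covered: [0, 1, 2, 3, 4, 5, 6, 7, 8].
All classes full (size 3)? YES. All classes cover every point? YES.
Resolvable? YES.

YES


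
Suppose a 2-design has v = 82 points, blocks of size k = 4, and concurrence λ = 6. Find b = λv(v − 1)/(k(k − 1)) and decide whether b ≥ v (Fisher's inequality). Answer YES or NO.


r = λ(v − 1)/(k − 1) = 6·81/3 = 162.
b = vr/k = 82·162/4 = 3321.
Fisher's inequality: b ≥ v ⇔ 3321 ≥ 82? YES.

YES
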